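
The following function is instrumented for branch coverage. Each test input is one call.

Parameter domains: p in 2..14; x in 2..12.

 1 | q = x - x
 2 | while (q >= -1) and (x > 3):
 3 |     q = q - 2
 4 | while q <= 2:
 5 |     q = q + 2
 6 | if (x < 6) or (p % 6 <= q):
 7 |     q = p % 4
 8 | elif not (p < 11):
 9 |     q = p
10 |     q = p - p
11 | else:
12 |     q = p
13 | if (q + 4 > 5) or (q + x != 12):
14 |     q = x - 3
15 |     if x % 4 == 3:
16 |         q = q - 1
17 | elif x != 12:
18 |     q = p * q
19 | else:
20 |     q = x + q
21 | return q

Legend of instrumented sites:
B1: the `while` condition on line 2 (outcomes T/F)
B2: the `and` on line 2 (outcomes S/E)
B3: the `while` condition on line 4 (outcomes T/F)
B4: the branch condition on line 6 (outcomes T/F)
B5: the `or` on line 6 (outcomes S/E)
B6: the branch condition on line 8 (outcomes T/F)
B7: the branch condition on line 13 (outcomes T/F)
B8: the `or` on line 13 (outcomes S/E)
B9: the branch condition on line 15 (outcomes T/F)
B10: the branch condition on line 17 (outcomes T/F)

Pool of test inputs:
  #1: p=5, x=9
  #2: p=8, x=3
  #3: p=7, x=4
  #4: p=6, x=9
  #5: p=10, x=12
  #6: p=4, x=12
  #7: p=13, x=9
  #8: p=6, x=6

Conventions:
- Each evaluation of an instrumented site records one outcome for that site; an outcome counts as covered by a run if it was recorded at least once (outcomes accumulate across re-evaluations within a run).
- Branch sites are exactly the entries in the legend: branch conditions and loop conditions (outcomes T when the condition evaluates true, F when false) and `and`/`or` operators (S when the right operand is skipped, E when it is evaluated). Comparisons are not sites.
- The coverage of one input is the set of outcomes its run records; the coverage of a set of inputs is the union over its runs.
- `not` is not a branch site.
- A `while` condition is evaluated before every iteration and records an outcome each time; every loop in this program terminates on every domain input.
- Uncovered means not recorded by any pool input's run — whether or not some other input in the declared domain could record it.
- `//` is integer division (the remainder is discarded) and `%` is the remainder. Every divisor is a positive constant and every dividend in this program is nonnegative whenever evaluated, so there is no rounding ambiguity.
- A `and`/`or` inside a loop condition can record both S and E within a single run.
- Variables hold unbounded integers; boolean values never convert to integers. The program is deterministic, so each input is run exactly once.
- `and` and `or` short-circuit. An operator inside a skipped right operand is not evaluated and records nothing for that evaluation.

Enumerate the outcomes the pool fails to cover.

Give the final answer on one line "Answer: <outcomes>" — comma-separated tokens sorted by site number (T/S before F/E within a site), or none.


input #1 (p=5, x=9): covers B1=T, B1=F, B2=S, B2=E, B3=T, B3=F, B4=F, B5=E, B6=F, B7=T, B8=S, B9=F
input #2 (p=8, x=3): covers B1=F, B2=E, B3=T, B3=F, B4=T, B5=S, B7=T, B8=E, B9=T
input #3 (p=7, x=4): covers B1=T, B1=F, B2=S, B2=E, B3=T, B3=F, B4=T, B5=S, B7=T, B8=S, B9=F
input #4 (p=6, x=9): covers B1=T, B1=F, B2=S, B2=E, B3=T, B3=F, B4=T, B5=E, B7=T, B8=S, B9=F
input #5 (p=10, x=12): covers B1=T, B1=F, B2=S, B2=E, B3=T, B3=F, B4=T, B5=E, B7=T, B8=S, B9=F
input #6 (p=4, x=12): covers B1=T, B1=F, B2=S, B2=E, B3=T, B3=F, B4=T, B5=E, B7=F, B8=E, B10=F
input #7 (p=13, x=9): covers B1=T, B1=F, B2=S, B2=E, B3=T, B3=F, B4=T, B5=E, B7=T, B8=E, B9=F
input #8 (p=6, x=6): covers B1=T, B1=F, B2=S, B2=E, B3=T, B3=F, B4=T, B5=E, B7=T, B8=S, B9=F
union over the pool: B1=T, B1=F, B2=S, B2=E, B3=T, B3=F, B4=T, B4=F, B5=S, B5=E, B6=F, B7=T, B7=F, B8=S, B8=E, B9=T, B9=F, B10=F
uncovered (2 of 20): B6=T, B10=T
Answer: B6=T, B10=T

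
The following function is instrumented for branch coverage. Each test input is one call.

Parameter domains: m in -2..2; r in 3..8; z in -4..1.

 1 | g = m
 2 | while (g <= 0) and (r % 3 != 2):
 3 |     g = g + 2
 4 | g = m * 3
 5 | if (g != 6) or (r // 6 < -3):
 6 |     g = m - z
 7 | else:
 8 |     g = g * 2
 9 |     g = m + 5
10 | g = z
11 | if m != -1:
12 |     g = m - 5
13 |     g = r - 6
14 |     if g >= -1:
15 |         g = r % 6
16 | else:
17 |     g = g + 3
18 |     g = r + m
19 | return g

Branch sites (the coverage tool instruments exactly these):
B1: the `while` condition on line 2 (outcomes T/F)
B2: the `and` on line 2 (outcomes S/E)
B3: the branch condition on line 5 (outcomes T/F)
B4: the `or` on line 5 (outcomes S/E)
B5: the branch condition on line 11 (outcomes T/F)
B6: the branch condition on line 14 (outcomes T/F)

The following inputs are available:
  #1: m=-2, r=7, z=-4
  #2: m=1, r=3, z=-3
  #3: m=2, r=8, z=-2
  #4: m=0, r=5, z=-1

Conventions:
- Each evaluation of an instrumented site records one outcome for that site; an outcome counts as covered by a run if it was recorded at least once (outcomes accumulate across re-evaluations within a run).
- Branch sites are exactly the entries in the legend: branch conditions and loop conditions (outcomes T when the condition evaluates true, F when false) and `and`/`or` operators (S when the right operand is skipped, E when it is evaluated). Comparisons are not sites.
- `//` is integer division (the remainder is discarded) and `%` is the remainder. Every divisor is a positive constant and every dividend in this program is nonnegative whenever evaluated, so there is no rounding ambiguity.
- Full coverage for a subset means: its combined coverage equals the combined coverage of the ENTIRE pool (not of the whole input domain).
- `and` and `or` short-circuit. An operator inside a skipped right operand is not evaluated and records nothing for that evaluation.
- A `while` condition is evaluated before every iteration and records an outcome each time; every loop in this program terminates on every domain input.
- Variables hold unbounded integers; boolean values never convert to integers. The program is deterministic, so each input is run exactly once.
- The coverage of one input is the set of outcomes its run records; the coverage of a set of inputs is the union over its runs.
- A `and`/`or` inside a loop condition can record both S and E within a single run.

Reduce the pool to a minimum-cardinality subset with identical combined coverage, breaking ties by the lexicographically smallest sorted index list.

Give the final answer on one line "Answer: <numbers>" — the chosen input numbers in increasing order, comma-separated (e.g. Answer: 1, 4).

run #1 (m=-2, r=7, z=-4) runs B2->E, B1->T, B2->E, B1->T, B2->S, B1->F, B4->S, B3->T, B5->T, B6->T; records B1=T, B1=F, B2=S, B2=E, B3=T, B4=S, B5=T, B6=T
run #2 (m=1, r=3, z=-3) runs B2->S, B1->F, B4->S, B3->T, B5->T, B6->F; records B1=F, B2=S, B3=T, B4=S, B5=T, B6=F
run #3 (m=2, r=8, z=-2) runs B2->S, B1->F, B4->E, B3->F, B5->T, B6->T; records B1=F, B2=S, B3=F, B4=E, B5=T, B6=T
run #4 (m=0, r=5, z=-1) runs B2->E, B1->F, B4->S, B3->T, B5->T, B6->T; records B1=F, B2=E, B3=T, B4=S, B5=T, B6=T
together the pool reaches 11 outcomes: B1=T, B1=F, B2=S, B2=E, B3=T, B3=F, B4=S, B4=E, B5=T, B6=T, B6=F
size 1 is not enough: best union over all size-1 subsets is 8/11
size 2 is not enough: best union over all size-2 subsets is 10/11
the canonical winner is {1, 2, 3}: size 3, full 11-outcome coverage, earliest index list among size-3 covers

Answer: 1, 2, 3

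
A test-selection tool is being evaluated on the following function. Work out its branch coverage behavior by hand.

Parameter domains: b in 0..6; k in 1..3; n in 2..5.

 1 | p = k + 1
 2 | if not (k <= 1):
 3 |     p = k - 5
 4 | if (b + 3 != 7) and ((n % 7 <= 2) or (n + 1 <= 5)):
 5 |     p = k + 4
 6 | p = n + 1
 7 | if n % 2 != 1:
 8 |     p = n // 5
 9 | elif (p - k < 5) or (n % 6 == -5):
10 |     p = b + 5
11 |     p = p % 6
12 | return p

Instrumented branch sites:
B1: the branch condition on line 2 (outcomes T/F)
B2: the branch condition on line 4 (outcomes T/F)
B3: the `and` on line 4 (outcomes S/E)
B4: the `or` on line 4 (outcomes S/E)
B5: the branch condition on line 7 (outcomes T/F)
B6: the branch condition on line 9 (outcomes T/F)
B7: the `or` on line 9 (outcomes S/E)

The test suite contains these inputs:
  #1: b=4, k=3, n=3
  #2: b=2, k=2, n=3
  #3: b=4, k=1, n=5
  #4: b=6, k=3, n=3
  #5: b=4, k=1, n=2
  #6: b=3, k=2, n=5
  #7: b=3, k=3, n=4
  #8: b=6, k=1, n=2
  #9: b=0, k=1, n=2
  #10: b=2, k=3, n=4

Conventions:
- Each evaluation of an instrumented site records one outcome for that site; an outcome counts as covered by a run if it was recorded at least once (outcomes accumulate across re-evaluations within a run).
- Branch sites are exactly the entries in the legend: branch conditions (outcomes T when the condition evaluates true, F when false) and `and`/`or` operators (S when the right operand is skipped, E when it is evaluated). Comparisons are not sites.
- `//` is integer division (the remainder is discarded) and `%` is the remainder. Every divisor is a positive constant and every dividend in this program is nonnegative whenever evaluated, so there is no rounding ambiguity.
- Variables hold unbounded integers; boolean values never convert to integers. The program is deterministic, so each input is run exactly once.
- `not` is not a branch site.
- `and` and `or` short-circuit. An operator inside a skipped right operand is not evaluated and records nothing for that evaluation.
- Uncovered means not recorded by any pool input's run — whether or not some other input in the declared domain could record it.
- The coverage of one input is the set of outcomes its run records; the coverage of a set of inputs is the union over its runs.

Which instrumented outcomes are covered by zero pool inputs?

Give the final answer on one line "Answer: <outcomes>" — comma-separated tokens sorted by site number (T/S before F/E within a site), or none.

input #1, b=4, k=3, n=3: events B1->T, B3->S, B2->F, B5->F, B7->S, B6->T; outcomes B1=T, B2=F, B3=S, B5=F, B6=T, B7=S
input #2, b=2, k=2, n=3: events B1->T, B3->E, B4->E, B2->T, B5->F, B7->S, B6->T; outcomes B1=T, B2=T, B3=E, B4=E, B5=F, B6=T, B7=S
input #3, b=4, k=1, n=5: events B1->F, B3->S, B2->F, B5->F, B7->E, B6->F; outcomes B1=F, B2=F, B3=S, B5=F, B6=F, B7=E
input #4, b=6, k=3, n=3: events B1->T, B3->E, B4->E, B2->T, B5->F, B7->S, B6->T; outcomes B1=T, B2=T, B3=E, B4=E, B5=F, B6=T, B7=S
input #5, b=4, k=1, n=2: events B1->F, B3->S, B2->F, B5->T; outcomes B1=F, B2=F, B3=S, B5=T
input #6, b=3, k=2, n=5: events B1->T, B3->E, B4->E, B2->F, B5->F, B7->S, B6->T; outcomes B1=T, B2=F, B3=E, B4=E, B5=F, B6=T, B7=S
input #7, b=3, k=3, n=4: events B1->T, B3->E, B4->E, B2->T, B5->T; outcomes B1=T, B2=T, B3=E, B4=E, B5=T
input #8, b=6, k=1, n=2: events B1->F, B3->E, B4->S, B2->T, B5->T; outcomes B1=F, B2=T, B3=E, B4=S, B5=T
input #9, b=0, k=1, n=2: events B1->F, B3->E, B4->S, B2->T, B5->T; outcomes B1=F, B2=T, B3=E, B4=S, B5=T
input #10, b=2, k=3, n=4: events B1->T, B3->E, B4->E, B2->T, B5->T; outcomes B1=T, B2=T, B3=E, B4=E, B5=T
union over the pool: B1=T, B1=F, B2=T, B2=F, B3=S, B3=E, B4=S, B4=E, B5=T, B5=F, B6=T, B6=F, B7=S, B7=E
uncovered (0 of 14): none

Answer: none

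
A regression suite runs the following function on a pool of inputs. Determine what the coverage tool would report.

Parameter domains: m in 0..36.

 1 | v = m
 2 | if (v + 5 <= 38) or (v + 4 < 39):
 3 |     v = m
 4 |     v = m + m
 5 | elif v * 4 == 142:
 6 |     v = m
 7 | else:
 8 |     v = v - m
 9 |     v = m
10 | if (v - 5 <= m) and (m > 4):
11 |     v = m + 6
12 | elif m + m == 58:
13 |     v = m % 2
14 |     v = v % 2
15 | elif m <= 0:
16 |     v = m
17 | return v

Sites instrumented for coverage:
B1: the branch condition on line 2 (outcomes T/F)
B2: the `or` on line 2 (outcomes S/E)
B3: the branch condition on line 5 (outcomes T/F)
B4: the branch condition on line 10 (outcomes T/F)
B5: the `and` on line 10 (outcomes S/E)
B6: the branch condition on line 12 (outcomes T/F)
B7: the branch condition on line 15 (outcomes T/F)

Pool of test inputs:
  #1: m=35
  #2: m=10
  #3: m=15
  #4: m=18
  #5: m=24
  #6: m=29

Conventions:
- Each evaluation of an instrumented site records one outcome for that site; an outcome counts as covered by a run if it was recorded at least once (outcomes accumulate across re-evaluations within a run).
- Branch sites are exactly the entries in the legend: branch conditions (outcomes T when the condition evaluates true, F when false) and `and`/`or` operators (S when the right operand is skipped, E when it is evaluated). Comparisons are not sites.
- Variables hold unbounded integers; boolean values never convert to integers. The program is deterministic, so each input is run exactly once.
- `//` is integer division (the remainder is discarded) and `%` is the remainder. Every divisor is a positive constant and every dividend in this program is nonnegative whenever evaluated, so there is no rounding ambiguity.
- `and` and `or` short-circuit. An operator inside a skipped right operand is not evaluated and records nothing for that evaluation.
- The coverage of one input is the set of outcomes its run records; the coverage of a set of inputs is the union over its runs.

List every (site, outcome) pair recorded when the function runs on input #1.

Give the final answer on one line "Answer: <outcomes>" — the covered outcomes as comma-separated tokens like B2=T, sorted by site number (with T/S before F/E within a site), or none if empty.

Event log for input #1 (m=35):
  B2->E, B1->F, B3->F, B5->E, B4->T
distinct outcomes covered: B1=F, B2=E, B3=F, B4=T, B5=E

Answer: B1=F, B2=E, B3=F, B4=T, B5=E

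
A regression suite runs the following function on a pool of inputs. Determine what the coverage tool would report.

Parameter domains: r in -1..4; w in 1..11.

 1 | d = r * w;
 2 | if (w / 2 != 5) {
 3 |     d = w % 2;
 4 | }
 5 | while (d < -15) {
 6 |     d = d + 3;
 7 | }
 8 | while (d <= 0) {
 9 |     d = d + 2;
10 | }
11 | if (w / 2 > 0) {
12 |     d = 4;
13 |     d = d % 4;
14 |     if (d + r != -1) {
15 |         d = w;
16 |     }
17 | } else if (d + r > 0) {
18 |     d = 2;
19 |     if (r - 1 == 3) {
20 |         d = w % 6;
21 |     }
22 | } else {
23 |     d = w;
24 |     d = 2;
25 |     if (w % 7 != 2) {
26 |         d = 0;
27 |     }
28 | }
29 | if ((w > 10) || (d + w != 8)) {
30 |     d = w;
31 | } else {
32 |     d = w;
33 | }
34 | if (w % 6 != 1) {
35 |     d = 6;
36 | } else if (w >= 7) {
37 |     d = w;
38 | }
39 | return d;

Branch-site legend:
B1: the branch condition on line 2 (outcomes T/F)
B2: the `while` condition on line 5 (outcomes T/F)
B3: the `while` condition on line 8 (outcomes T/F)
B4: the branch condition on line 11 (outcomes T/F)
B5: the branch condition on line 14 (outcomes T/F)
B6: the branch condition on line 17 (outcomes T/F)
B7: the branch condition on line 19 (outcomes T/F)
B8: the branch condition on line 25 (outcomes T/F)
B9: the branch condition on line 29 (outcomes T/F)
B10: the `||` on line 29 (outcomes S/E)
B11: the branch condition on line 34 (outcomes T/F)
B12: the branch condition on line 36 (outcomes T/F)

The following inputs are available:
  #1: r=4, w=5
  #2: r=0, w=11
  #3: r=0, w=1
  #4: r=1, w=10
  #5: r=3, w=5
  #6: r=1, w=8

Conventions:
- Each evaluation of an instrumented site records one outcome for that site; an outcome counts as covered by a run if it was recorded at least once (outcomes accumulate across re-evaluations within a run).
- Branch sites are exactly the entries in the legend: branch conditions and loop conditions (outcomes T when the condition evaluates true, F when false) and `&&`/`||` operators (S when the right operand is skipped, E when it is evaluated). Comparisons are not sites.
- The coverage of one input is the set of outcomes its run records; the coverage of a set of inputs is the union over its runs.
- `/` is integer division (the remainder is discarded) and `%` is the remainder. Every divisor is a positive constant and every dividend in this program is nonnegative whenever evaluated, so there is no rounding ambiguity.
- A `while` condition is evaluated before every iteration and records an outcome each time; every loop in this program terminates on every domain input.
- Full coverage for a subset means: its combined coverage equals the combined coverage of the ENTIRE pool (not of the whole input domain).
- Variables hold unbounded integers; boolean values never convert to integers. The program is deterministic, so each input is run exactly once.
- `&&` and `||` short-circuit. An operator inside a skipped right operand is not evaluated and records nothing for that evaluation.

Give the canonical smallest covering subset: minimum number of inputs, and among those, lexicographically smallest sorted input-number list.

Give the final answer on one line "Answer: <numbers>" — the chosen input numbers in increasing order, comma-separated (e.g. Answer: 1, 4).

#1 (r=4, w=5) -> B1->T, B2->F, B3->F, B4->T, B5->T, B10->E, B9->T, B11->T; covered: B1=T, B2=F, B3=F, B4=T, B5=T, B9=T, B10=E, B11=T
#2 (r=0, w=11) -> B1->F, B2->F, B3->T, B3->F, B4->T, B5->T, B10->S, B9->T, B11->T; covered: B1=F, B2=F, B3=T, B3=F, B4=T, B5=T, B9=T, B10=S, B11=T
#3 (r=0, w=1) -> B1->T, B2->F, B3->F, B4->F, B6->T, B7->F, B10->E, B9->T, B11->F, B12->F; covered: B1=T, B2=F, B3=F, B4=F, B6=T, B7=F, B9=T, B10=E, B11=F, B12=F
#4 (r=1, w=10) -> B1->F, B2->F, B3->F, B4->T, B5->T, B10->E, B9->T, B11->T; covered: B1=F, B2=F, B3=F, B4=T, B5=T, B9=T, B10=E, B11=T
#5 (r=3, w=5) -> B1->T, B2->F, B3->F, B4->T, B5->T, B10->E, B9->T, B11->T; covered: B1=T, B2=F, B3=F, B4=T, B5=T, B9=T, B10=E, B11=T
#6 (r=1, w=8) -> B1->T, B2->F, B3->T, B3->F, B4->T, B5->T, B10->E, B9->T, B11->T; covered: B1=T, B2=F, B3=T, B3=F, B4=T, B5=T, B9=T, B10=E, B11=T
the full pool covers 16 outcomes: B1=T, B1=F, B2=F, B3=T, B3=F, B4=T, B4=F, B5=T, B6=T, B7=F, B9=T, B10=S, B10=E, B11=T, B11=F, B12=F
size 1 is not enough: best union over all size-1 subsets is 10/16
the canonical winner is {2, 3}: size 2, full 16-outcome coverage, earliest index list among size-2 covers

Answer: 2, 3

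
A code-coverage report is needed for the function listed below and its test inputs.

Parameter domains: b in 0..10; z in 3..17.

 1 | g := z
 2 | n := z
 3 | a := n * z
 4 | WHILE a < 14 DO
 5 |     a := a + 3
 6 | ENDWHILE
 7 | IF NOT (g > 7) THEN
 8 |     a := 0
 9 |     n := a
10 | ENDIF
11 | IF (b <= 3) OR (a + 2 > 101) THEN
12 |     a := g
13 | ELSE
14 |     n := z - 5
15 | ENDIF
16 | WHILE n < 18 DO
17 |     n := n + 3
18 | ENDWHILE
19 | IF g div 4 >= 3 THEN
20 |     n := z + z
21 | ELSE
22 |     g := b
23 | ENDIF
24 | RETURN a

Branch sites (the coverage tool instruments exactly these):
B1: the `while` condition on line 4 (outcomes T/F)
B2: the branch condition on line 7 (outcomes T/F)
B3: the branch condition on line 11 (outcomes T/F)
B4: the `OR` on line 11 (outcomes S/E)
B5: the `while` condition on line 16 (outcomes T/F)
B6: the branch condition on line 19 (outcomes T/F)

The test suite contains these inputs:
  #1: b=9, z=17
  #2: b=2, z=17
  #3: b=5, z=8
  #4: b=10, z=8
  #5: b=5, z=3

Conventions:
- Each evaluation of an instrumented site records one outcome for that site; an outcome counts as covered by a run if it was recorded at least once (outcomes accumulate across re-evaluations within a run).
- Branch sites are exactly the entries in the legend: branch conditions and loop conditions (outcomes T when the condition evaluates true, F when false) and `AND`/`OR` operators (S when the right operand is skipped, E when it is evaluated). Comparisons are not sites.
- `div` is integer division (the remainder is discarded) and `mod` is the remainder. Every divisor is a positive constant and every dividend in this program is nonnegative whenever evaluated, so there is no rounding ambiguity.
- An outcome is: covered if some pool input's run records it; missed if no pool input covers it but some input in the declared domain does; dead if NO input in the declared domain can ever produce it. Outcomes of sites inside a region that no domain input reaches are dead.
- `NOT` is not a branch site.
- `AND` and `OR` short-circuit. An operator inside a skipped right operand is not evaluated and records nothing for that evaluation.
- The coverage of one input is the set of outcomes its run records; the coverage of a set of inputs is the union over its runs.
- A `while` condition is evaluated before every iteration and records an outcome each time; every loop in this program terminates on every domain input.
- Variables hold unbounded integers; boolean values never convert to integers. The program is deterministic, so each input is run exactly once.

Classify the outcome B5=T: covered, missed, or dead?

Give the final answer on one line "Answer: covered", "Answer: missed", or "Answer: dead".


B5=T is recorded by pool input(s) 1, 2, 3, 4, 5 -> covered
Answer: covered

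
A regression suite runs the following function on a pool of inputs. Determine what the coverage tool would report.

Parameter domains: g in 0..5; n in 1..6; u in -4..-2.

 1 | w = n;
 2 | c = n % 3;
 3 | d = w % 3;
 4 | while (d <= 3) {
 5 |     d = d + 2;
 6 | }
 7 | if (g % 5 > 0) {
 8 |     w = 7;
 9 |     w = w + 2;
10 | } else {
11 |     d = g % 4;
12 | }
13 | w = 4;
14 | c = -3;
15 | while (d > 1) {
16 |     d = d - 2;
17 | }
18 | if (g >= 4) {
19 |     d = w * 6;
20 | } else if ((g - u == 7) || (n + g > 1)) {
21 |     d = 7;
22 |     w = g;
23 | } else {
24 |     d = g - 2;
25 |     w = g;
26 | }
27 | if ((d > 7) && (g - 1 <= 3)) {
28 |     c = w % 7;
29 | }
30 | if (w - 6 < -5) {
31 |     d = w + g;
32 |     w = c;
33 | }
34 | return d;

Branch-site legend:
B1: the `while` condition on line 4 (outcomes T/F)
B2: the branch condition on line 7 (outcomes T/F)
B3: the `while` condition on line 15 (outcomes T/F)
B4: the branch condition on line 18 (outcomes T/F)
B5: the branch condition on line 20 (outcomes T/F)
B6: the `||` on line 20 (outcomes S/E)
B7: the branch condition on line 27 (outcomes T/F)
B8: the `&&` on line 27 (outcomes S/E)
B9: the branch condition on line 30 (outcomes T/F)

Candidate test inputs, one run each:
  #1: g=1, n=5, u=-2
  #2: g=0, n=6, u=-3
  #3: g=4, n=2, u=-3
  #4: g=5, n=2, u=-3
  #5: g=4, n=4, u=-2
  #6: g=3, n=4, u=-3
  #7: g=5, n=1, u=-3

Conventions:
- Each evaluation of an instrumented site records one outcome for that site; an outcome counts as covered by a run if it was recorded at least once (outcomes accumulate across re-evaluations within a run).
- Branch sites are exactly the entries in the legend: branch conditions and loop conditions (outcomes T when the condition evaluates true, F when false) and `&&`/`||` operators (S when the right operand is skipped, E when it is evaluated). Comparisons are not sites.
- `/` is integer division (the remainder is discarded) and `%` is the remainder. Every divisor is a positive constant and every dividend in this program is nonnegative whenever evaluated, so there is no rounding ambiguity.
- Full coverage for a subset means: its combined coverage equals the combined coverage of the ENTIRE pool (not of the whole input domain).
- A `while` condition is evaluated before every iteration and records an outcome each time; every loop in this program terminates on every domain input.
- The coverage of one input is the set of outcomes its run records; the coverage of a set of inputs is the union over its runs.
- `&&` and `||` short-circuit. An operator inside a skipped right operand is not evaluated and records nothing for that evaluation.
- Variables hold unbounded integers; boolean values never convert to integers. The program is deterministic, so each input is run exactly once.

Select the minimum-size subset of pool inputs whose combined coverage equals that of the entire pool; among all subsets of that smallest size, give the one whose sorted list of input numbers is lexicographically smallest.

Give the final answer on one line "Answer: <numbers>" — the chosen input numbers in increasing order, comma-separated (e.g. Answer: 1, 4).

test 1 (g=1, n=5, u=-2) hits B1=T, B1=F, B2=T, B3=T, B3=F, B4=F, B5=T, B6=E, B7=F, B8=S, B9=F
test 2 (g=0, n=6, u=-3) hits B1=T, B1=F, B2=F, B3=F, B4=F, B5=T, B6=E, B7=F, B8=S, B9=T
test 3 (g=4, n=2, u=-3) hits B1=T, B1=F, B2=T, B3=T, B3=F, B4=T, B7=T, B8=E, B9=F
test 4 (g=5, n=2, u=-3) hits B1=T, B1=F, B2=F, B3=F, B4=T, B7=F, B8=E, B9=F
test 5 (g=4, n=4, u=-2) hits B1=T, B1=F, B2=T, B3=T, B3=F, B4=T, B7=T, B8=E, B9=F
test 6 (g=3, n=4, u=-3) hits B1=T, B1=F, B2=T, B3=T, B3=F, B4=F, B5=T, B6=E, B7=F, B8=S, B9=F
test 7 (g=5, n=1, u=-3) hits B1=T, B1=F, B2=F, B3=F, B4=T, B7=F, B8=E, B9=F
union over all inputs: B1=T, B1=F, B2=T, B2=F, B3=T, B3=F, B4=T, B4=F, B5=T, B6=E, B7=T, B7=F, B8=S, B8=E, B9=T, B9=F (16 outcomes)
no size-1 subset reaches all 16 outcomes (best union: 11/16)
size 2: inputs {2, 3} cover all 16 outcomes, and no lexicographically smaller subset of this size does

Answer: 2, 3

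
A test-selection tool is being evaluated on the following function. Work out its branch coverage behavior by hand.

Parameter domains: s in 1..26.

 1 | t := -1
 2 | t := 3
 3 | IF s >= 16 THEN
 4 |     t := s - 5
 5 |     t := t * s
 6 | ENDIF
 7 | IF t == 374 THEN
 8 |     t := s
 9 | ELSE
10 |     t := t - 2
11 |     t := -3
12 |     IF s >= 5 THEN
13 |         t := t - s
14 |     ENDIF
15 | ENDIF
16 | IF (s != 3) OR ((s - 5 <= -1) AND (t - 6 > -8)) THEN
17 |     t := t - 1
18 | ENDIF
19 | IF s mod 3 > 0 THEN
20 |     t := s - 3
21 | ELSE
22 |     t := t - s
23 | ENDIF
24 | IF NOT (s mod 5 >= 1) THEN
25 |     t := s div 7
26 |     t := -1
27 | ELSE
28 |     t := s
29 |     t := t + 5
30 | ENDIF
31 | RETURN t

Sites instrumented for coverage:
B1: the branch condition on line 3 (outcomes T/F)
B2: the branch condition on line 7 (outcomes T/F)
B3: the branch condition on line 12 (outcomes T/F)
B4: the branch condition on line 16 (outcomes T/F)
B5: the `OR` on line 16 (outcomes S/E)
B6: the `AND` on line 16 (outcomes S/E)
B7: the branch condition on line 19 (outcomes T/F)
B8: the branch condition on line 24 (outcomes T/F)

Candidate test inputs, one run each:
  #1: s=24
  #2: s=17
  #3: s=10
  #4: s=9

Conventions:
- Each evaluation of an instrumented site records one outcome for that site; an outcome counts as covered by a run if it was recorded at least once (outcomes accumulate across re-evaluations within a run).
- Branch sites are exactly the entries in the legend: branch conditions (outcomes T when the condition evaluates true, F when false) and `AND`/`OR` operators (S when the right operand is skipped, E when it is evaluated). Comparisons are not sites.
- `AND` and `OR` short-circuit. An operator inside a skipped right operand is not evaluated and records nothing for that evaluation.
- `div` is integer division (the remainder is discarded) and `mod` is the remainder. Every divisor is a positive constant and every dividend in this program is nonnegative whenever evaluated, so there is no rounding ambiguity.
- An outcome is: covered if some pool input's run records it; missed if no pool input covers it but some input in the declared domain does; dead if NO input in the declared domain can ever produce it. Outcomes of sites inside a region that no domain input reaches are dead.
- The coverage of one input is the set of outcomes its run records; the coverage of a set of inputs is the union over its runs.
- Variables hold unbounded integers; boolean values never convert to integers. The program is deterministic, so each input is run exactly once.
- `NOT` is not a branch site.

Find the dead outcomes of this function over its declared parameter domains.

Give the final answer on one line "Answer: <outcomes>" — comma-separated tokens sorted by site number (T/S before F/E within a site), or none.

exhaustive pass over the 26-input domain:
  B6=S: no domain input ever produces it -> dead
  reachable outcomes have witnesses, e.g. B1=T (e.g. s=16), B1=F (e.g. s=1), B2=T (e.g. s=22), B2=F (e.g. s=1)

Answer: B6=S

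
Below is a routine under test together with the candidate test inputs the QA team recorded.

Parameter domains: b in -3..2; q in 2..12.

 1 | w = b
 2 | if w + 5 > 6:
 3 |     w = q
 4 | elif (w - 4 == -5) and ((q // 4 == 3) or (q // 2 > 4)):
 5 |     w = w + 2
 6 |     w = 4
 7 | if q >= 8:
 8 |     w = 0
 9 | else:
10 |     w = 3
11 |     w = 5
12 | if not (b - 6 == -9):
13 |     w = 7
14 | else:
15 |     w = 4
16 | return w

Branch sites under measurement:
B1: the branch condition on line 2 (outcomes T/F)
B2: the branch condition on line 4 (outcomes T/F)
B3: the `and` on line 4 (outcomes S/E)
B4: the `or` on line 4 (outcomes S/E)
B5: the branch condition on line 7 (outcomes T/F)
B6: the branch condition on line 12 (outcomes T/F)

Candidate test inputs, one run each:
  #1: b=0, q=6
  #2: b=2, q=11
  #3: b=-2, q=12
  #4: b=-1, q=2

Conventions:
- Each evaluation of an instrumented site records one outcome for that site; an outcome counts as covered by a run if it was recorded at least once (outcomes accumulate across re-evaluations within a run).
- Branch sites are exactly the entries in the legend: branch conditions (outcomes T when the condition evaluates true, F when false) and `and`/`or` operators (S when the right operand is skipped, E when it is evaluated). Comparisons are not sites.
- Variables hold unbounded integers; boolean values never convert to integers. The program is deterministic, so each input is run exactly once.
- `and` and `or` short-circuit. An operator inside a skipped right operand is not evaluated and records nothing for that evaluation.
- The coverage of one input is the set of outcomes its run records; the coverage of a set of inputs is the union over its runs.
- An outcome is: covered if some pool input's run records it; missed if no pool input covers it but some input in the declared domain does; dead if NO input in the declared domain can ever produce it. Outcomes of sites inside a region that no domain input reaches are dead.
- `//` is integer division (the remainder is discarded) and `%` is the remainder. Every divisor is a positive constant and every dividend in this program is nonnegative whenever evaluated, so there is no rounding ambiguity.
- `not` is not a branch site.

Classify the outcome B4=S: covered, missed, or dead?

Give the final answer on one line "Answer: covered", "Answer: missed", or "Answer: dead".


no pool input records B4=S
but domain input (b=-1, q=12) does record it -> reachable, so missed
Answer: missed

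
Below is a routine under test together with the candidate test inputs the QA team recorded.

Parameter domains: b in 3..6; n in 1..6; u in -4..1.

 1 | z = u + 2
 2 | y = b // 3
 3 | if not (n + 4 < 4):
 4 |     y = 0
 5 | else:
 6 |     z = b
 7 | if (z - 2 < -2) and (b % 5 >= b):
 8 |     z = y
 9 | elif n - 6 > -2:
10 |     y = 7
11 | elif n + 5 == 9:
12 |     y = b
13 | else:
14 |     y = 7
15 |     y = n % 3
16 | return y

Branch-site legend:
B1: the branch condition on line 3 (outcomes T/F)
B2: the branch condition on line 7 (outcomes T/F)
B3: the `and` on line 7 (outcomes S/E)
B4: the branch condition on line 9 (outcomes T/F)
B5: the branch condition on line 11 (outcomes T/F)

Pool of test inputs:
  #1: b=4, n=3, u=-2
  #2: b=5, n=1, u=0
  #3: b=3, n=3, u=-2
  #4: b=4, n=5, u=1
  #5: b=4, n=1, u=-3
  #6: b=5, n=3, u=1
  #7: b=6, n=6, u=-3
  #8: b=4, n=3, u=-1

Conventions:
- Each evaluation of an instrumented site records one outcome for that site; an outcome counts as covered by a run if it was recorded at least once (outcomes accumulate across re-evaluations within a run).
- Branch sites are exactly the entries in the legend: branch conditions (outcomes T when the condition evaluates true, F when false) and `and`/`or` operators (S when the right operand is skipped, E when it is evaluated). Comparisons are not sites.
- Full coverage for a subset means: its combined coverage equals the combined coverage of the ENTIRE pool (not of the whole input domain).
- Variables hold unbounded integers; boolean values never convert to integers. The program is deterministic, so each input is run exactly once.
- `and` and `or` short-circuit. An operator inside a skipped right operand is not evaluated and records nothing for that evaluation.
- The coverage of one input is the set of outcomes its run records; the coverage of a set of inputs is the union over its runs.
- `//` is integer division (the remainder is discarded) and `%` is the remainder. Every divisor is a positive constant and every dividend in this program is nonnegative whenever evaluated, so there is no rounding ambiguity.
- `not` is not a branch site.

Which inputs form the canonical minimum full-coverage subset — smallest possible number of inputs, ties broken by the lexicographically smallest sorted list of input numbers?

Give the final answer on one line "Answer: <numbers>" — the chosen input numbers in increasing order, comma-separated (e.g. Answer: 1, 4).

input #1, b=4, n=3, u=-2: outcomes B1=T, B2=F, B3=S, B4=F, B5=F
input #2, b=5, n=1, u=0: outcomes B1=T, B2=F, B3=S, B4=F, B5=F
input #3, b=3, n=3, u=-2: outcomes B1=T, B2=F, B3=S, B4=F, B5=F
input #4, b=4, n=5, u=1: outcomes B1=T, B2=F, B3=S, B4=T
input #5, b=4, n=1, u=-3: outcomes B1=T, B2=T, B3=E
input #6, b=5, n=3, u=1: outcomes B1=T, B2=F, B3=S, B4=F, B5=F
input #7, b=6, n=6, u=-3: outcomes B1=T, B2=F, B3=E, B4=T
input #8, b=4, n=3, u=-1: outcomes B1=T, B2=F, B3=S, B4=F, B5=F
the full pool covers 8 outcomes: B1=T, B2=T, B2=F, B3=S, B3=E, B4=T, B4=F, B5=F
checked all size-1 subsets: none covers 8 outcomes (max 5/8)
checked all size-2 subsets: none covers 8 outcomes (max 7/8)
at size 3, {1, 4, 5} reaches all 8 outcomes; every lexicographically earlier size-3 subset fails

Answer: 1, 4, 5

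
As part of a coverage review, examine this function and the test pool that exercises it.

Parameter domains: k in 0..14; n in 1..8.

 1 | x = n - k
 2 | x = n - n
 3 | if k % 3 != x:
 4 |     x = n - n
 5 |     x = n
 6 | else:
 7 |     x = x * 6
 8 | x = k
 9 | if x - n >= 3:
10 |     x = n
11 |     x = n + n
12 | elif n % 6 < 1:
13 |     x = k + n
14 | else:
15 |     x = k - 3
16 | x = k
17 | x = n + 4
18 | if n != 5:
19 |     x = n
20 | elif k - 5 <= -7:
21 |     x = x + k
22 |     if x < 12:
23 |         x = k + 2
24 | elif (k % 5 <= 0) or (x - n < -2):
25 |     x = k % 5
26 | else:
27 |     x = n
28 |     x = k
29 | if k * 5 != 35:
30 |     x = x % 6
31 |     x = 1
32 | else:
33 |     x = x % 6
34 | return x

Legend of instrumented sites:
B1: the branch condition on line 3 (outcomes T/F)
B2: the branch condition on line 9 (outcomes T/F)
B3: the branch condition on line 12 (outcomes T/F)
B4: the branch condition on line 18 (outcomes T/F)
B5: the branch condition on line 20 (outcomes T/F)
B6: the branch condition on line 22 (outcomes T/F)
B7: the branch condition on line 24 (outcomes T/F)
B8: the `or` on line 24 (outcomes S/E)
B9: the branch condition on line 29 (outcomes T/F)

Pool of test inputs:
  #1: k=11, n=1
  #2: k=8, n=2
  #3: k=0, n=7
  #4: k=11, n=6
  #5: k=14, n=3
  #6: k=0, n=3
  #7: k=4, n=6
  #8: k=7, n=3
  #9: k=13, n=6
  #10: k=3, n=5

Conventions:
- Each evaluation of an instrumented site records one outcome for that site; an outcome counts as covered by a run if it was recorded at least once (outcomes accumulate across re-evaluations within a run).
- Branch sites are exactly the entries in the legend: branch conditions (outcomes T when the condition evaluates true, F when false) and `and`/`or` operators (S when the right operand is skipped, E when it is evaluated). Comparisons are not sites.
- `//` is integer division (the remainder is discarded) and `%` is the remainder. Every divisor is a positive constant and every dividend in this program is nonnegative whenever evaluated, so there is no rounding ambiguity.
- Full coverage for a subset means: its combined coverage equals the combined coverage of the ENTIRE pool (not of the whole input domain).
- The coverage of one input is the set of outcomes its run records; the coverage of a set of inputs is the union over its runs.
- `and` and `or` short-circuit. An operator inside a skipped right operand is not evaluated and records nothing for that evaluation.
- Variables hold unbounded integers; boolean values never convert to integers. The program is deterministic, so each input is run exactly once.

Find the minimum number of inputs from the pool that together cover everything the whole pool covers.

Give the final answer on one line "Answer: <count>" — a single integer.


input #1 (k=11, n=1): events B1->T, B2->T, B4->T, B9->T; covers B1=T, B2=T, B4=T, B9=T
input #2 (k=8, n=2): events B1->T, B2->T, B4->T, B9->T; covers B1=T, B2=T, B4=T, B9=T
input #3 (k=0, n=7): events B1->F, B2->F, B3->F, B4->T, B9->T; covers B1=F, B2=F, B3=F, B4=T, B9=T
input #4 (k=11, n=6): events B1->T, B2->T, B4->T, B9->T; covers B1=T, B2=T, B4=T, B9=T
input #5 (k=14, n=3): events B1->T, B2->T, B4->T, B9->T; covers B1=T, B2=T, B4=T, B9=T
input #6 (k=0, n=3): events B1->F, B2->F, B3->F, B4->T, B9->T; covers B1=F, B2=F, B3=F, B4=T, B9=T
input #7 (k=4, n=6): events B1->T, B2->F, B3->T, B4->T, B9->T; covers B1=T, B2=F, B3=T, B4=T, B9=T
input #8 (k=7, n=3): events B1->T, B2->T, B4->T, B9->F; covers B1=T, B2=T, B4=T, B9=F
input #9 (k=13, n=6): events B1->T, B2->T, B4->T, B9->T; covers B1=T, B2=T, B4=T, B9=T
input #10 (k=3, n=5): events B1->F, B2->F, B3->F, B4->F, B5->F, B8->E, B7->F, B9->T; covers B1=F, B2=F, B3=F, B4=F, B5=F, B7=F, B8=E, B9=T
the full pool covers 13 outcomes: B1=T, B1=F, B2=T, B2=F, B3=T, B3=F, B4=T, B4=F, B5=F, B7=F, B8=E, B9=T, B9=F
no size-1 subset reaches all 13 outcomes (best union: 8/13)
no size-2 subset reaches all 13 outcomes (best union: 12/13)
at size 3, {7, 8, 10} reaches all 13 outcomes; every lexicographically earlier size-3 subset fails
Answer: 3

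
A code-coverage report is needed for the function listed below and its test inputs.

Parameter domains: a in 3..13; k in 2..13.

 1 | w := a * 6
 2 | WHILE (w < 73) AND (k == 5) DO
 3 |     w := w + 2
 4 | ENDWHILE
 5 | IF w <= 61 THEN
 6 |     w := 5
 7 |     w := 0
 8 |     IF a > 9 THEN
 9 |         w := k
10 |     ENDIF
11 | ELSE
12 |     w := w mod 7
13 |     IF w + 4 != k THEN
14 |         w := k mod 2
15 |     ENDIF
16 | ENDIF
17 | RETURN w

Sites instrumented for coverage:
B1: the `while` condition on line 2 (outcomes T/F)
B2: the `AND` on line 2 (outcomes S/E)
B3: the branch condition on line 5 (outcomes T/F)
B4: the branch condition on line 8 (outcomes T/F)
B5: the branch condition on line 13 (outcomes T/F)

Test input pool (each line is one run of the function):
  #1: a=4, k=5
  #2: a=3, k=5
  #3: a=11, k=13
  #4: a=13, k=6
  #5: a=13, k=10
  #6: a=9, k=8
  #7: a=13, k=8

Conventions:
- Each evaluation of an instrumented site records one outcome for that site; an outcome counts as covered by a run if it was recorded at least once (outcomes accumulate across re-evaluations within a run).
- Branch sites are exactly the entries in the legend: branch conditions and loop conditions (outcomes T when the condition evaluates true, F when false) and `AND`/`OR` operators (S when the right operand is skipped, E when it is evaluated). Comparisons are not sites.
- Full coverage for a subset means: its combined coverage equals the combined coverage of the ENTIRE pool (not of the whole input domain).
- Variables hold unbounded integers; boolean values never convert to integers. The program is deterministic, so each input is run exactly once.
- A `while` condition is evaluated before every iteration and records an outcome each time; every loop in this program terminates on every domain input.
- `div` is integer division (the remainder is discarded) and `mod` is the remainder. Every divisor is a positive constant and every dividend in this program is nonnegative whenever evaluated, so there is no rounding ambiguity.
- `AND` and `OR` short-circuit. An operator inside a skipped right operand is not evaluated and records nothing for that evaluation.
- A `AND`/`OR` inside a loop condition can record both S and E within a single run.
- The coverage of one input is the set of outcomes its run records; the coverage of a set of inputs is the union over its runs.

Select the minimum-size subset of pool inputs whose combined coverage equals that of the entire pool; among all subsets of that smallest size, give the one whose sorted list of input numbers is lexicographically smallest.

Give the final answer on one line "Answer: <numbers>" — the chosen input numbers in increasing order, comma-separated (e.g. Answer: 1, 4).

input #1, a=4, k=5: events B2->E, B1->T, B2->E, B1->T, B2->E, B1->T, B2->E, B1->T, B2->E, B1->T, B2->E, B1->T, B2->E, B1->T, ...; outcomes B1=T, B1=F, B2=S, B2=E, B3=F, B5=T
input #2, a=3, k=5: events B2->E, B1->T, B2->E, B1->T, B2->E, B1->T, B2->E, B1->T, B2->E, B1->T, B2->E, B1->T, B2->E, B1->T, ...; outcomes B1=T, B1=F, B2=S, B2=E, B3=F, B5=T
input #3, a=11, k=13: events B2->E, B1->F, B3->F, B5->T; outcomes B1=F, B2=E, B3=F, B5=T
input #4, a=13, k=6: events B2->S, B1->F, B3->F, B5->T; outcomes B1=F, B2=S, B3=F, B5=T
input #5, a=13, k=10: events B2->S, B1->F, B3->F, B5->T; outcomes B1=F, B2=S, B3=F, B5=T
input #6, a=9, k=8: events B2->E, B1->F, B3->T, B4->F; outcomes B1=F, B2=E, B3=T, B4=F
input #7, a=13, k=8: events B2->S, B1->F, B3->F, B5->T; outcomes B1=F, B2=S, B3=F, B5=T
union over all inputs: B1=T, B1=F, B2=S, B2=E, B3=T, B3=F, B4=F, B5=T (8 outcomes)
size 1 is not enough: best union over all size-1 subsets is 6/8
size 2: inputs {1, 6} cover all 8 outcomes, and no lexicographically smaller subset of this size does

Answer: 1, 6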